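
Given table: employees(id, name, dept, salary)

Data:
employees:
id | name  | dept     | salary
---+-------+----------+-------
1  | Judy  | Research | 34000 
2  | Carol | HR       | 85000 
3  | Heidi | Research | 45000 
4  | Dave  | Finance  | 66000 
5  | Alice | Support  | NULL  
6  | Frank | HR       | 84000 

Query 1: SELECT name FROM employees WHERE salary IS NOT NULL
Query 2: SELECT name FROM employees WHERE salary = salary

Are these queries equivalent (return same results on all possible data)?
Yes, equivalent

Both queries return: [('Carol',), ('Dave',), ('Frank',), ('Heidi',), ('Judy',)]

Reason: IS NOT NULL vs self-equality (both exclude NULLs)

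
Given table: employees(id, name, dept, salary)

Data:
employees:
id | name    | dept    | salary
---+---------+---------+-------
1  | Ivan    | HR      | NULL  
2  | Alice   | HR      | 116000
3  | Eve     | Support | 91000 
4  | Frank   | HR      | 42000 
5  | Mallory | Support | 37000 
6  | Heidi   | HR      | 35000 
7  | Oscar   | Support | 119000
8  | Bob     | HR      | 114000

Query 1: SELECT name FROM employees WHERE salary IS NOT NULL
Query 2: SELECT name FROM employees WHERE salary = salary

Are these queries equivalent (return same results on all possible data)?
Yes, equivalent

Both queries return: [('Alice',), ('Bob',), ('Eve',), ('Frank',), ('Heidi',), ('Mallory',), ('Oscar',)]

Reason: IS NOT NULL vs self-equality (both exclude NULLs)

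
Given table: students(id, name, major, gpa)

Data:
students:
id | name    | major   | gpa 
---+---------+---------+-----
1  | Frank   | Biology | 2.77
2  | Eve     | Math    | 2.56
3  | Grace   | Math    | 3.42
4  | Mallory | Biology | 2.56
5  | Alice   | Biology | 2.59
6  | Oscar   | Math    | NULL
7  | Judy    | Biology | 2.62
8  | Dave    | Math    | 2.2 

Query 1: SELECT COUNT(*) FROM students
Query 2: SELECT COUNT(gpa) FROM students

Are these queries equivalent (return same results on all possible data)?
No, not equivalent

Query 1 returns: [(8,)]
Query 2 returns: [(7,)]

Reason: COUNT(*) includes NULLs, COUNT(column) excludes them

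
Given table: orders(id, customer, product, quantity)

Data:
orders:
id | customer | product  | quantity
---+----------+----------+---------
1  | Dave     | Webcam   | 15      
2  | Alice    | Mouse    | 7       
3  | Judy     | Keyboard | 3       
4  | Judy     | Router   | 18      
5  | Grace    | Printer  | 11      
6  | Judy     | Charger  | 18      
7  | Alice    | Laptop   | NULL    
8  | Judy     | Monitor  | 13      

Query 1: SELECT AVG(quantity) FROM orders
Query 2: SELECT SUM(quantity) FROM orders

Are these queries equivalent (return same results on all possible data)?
No, not equivalent

Query 1 returns: [(12.142857142857142,)]
Query 2 returns: [(85,)]

Reason: AVG vs SUM give different aggregate values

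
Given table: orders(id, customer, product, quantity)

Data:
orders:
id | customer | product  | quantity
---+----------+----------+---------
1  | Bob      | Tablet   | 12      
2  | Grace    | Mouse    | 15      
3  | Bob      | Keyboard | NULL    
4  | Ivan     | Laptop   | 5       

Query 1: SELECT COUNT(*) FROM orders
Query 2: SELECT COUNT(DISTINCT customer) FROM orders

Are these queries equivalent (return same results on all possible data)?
No, not equivalent

Query 1 returns: [(4,)]
Query 2 returns: [(3,)]

Reason: COUNT(*) counts rows, COUNT(DISTINCT customer) counts unique customers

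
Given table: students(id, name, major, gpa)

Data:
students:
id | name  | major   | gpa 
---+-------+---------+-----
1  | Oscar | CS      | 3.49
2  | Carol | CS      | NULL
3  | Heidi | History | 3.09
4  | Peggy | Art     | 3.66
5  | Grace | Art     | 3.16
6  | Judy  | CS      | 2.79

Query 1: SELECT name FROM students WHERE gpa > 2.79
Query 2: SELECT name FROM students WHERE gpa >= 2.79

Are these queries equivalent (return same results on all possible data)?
No, not equivalent

Query 1 returns: [('Oscar',), ('Heidi',), ('Peggy',), ('Grace',)]
Query 2 returns: [('Oscar',), ('Heidi',), ('Peggy',), ('Grace',), ('Judy',)]

Reason: > vs >= gives different results when gpa = 2.79 exists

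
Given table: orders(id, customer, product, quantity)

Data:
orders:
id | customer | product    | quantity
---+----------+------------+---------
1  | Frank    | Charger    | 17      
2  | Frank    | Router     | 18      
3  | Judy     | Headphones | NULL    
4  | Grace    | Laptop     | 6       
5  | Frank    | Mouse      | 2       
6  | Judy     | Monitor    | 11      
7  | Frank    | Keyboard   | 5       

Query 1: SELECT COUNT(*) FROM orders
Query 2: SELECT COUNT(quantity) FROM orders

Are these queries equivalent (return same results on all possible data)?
No, not equivalent

Query 1 returns: [(7,)]
Query 2 returns: [(6,)]

Reason: COUNT(*) includes NULLs, COUNT(column) excludes them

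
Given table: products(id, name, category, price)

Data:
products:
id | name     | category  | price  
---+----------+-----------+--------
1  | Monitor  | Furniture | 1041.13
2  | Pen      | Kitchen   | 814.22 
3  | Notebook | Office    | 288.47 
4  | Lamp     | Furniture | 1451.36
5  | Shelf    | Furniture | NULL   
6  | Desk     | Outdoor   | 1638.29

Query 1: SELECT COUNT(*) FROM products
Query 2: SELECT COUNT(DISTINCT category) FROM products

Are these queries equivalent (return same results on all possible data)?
No, not equivalent

Query 1 returns: [(6,)]
Query 2 returns: [(4,)]

Reason: COUNT(*) counts rows, COUNT(DISTINCT category) counts unique categorys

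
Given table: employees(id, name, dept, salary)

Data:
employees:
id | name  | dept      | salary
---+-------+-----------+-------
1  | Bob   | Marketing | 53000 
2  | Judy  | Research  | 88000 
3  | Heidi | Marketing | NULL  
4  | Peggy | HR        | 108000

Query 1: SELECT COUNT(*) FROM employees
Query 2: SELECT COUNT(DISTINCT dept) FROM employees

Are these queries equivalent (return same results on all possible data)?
No, not equivalent

Query 1 returns: [(4,)]
Query 2 returns: [(3,)]

Reason: COUNT(*) counts rows, COUNT(DISTINCT dept) counts unique depts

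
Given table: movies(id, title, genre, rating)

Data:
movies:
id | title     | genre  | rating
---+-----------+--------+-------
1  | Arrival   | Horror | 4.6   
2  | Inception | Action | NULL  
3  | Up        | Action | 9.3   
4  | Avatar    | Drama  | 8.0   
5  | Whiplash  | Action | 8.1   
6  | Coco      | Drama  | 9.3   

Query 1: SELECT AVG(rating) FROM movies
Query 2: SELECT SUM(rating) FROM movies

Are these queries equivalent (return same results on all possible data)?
No, not equivalent

Query 1 returns: [(7.859999999999999,)]
Query 2 returns: [(39.3,)]

Reason: AVG vs SUM give different aggregate values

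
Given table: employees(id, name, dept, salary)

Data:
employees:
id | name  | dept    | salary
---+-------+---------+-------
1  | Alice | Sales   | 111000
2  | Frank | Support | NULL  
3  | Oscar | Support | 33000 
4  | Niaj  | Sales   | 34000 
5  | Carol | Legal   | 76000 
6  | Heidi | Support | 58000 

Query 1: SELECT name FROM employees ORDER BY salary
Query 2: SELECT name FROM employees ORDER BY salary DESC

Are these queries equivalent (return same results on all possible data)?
No, not equivalent

Query 1 returns: [('Frank',), ('Oscar',), ('Niaj',), ('Heidi',), ('Carol',), ('Alice',)]
Query 2 returns: [('Alice',), ('Carol',), ('Heidi',), ('Niaj',), ('Oscar',), ('Frank',)]

Reason: ASC vs DESC gives opposite ordering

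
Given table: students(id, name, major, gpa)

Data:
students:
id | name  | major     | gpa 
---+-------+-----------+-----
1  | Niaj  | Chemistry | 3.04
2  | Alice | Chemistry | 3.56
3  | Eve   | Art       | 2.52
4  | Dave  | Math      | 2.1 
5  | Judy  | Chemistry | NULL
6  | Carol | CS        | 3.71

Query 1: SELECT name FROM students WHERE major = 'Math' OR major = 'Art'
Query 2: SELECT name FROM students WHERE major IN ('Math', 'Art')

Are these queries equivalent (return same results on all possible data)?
Yes, equivalent

Both queries return: [('Dave',), ('Eve',)]

Reason: OR vs IN are equivalent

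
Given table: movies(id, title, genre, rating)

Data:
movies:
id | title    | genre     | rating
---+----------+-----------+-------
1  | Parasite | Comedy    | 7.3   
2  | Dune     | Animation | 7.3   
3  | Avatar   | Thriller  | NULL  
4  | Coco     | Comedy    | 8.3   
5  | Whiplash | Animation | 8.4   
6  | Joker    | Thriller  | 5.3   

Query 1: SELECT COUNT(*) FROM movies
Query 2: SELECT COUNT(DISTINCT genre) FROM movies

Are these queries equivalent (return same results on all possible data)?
No, not equivalent

Query 1 returns: [(6,)]
Query 2 returns: [(3,)]

Reason: COUNT(*) counts rows, COUNT(DISTINCT genre) counts unique genres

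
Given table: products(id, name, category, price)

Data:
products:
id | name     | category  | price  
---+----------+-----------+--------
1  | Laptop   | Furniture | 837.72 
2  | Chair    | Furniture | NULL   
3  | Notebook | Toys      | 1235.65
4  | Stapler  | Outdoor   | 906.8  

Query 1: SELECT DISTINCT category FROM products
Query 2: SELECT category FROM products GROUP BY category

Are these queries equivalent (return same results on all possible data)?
Yes, equivalent

Both queries return: [('Furniture',), ('Outdoor',), ('Toys',)]

Reason: Both get unique categorys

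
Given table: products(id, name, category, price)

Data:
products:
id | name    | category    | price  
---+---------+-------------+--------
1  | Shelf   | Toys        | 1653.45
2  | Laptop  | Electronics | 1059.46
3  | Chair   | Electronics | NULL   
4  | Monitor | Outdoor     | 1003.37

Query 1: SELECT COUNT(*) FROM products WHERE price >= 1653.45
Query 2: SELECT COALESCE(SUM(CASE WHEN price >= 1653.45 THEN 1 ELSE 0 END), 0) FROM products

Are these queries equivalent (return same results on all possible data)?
Yes, equivalent

Both queries return: [(1,)]

Reason: COUNT with WHERE vs conditional SUM (COALESCE handles empty-table NULL)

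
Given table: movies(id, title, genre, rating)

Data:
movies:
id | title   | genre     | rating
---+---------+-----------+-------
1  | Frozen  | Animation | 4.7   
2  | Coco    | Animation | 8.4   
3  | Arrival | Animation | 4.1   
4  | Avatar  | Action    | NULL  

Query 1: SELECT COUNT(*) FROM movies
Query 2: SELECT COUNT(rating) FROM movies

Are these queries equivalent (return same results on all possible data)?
No, not equivalent

Query 1 returns: [(4,)]
Query 2 returns: [(3,)]

Reason: COUNT(*) includes NULLs, COUNT(column) excludes them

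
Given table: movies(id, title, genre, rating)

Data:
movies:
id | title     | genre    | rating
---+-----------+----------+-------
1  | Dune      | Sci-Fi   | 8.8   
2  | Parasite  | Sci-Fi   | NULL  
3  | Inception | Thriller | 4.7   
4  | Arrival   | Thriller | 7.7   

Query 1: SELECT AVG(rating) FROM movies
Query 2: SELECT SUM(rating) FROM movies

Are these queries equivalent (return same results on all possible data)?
No, not equivalent

Query 1 returns: [(7.066666666666667,)]
Query 2 returns: [(21.200000000000003,)]

Reason: AVG vs SUM give different aggregate values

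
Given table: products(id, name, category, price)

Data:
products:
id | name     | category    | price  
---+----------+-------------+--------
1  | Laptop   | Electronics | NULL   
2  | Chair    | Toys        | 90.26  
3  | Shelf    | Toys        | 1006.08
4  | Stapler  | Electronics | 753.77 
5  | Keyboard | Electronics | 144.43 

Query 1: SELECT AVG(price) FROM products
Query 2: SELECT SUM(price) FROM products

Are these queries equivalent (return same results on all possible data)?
No, not equivalent

Query 1 returns: [(498.635,)]
Query 2 returns: [(1994.54,)]

Reason: AVG vs SUM give different aggregate values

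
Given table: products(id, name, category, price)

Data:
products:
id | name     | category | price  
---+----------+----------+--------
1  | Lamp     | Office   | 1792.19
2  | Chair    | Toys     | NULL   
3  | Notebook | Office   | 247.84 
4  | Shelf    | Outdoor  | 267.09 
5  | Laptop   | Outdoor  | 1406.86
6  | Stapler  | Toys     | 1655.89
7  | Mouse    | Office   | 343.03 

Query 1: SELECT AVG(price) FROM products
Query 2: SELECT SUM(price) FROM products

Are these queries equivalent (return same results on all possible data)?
No, not equivalent

Query 1 returns: [(952.15,)]
Query 2 returns: [(5712.9,)]

Reason: AVG vs SUM give different aggregate values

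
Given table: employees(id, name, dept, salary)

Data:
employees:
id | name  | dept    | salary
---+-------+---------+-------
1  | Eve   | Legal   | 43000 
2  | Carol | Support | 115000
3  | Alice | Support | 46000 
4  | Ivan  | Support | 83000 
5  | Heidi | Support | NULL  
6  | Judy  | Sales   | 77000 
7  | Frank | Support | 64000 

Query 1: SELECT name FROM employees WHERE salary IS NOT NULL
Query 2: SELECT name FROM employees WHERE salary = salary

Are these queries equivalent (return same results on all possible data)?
Yes, equivalent

Both queries return: [('Alice',), ('Carol',), ('Eve',), ('Frank',), ('Ivan',), ('Judy',)]

Reason: IS NOT NULL vs self-equality (both exclude NULLs)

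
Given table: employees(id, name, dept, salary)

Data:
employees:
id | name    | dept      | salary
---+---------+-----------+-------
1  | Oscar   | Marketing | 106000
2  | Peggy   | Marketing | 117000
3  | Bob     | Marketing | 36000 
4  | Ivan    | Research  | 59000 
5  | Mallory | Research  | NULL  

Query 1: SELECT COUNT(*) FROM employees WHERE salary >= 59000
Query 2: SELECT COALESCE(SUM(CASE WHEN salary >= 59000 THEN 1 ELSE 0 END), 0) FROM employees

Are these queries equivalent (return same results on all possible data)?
Yes, equivalent

Both queries return: [(3,)]

Reason: COUNT with WHERE vs conditional SUM (COALESCE handles empty-table NULL)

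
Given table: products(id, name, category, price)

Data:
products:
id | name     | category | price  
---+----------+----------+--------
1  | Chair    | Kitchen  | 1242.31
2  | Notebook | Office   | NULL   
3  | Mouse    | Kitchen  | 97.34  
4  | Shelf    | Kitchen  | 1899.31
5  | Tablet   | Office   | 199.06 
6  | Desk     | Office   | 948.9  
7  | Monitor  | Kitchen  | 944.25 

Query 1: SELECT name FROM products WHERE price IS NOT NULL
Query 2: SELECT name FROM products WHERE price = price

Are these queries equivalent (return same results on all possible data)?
Yes, equivalent

Both queries return: [('Chair',), ('Desk',), ('Monitor',), ('Mouse',), ('Shelf',), ('Tablet',)]

Reason: IS NOT NULL vs self-equality (both exclude NULLs)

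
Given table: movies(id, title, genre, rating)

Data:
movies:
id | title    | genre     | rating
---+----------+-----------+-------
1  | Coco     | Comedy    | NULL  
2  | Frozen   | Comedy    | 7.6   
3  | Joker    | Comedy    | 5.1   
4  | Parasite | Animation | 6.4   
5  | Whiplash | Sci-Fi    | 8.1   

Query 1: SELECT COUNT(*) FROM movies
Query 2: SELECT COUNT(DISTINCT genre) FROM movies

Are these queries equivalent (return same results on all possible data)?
No, not equivalent

Query 1 returns: [(5,)]
Query 2 returns: [(3,)]

Reason: COUNT(*) counts rows, COUNT(DISTINCT genre) counts unique genres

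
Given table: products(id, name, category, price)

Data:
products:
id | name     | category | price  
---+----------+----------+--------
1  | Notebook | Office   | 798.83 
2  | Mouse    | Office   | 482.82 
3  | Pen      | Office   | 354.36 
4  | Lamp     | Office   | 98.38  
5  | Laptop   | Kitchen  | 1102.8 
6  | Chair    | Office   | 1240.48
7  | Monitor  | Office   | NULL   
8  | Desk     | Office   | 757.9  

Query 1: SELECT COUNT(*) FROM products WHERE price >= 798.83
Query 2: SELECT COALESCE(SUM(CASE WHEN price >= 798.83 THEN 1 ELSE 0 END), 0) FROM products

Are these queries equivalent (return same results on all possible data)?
Yes, equivalent

Both queries return: [(3,)]

Reason: COUNT with WHERE vs conditional SUM (COALESCE handles empty-table NULL)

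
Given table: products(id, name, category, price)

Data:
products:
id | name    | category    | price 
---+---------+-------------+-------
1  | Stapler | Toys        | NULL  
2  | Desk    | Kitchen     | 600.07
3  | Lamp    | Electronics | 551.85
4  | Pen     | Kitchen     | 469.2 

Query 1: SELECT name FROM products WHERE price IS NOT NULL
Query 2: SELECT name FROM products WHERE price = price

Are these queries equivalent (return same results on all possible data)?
Yes, equivalent

Both queries return: [('Desk',), ('Lamp',), ('Pen',)]

Reason: IS NOT NULL vs self-equality (both exclude NULLs)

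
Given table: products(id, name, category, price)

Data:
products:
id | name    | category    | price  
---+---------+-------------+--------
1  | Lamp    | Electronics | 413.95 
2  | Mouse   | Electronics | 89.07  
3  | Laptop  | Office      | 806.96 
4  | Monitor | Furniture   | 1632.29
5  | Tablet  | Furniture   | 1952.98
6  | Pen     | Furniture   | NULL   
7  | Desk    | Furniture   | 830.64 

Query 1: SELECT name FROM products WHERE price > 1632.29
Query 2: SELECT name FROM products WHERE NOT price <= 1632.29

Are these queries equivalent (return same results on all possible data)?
Yes, equivalent

Both queries return: [('Tablet',)]

Reason: Both filter price > 1632.29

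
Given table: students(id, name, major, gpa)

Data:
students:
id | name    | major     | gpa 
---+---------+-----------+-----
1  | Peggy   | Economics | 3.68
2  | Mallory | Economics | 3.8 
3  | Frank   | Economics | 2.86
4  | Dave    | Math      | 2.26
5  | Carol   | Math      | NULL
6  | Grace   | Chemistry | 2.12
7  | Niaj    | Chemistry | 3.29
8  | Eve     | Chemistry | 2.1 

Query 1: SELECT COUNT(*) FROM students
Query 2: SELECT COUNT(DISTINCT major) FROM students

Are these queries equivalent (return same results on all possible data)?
No, not equivalent

Query 1 returns: [(8,)]
Query 2 returns: [(3,)]

Reason: COUNT(*) counts rows, COUNT(DISTINCT major) counts unique majors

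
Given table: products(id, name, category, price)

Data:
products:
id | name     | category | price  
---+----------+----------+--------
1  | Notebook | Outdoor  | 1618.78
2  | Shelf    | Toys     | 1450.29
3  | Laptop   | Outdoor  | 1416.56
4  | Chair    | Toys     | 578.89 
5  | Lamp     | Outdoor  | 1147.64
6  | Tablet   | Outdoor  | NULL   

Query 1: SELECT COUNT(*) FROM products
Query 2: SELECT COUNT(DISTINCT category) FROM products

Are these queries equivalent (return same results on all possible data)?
No, not equivalent

Query 1 returns: [(6,)]
Query 2 returns: [(2,)]

Reason: COUNT(*) counts rows, COUNT(DISTINCT category) counts unique categorys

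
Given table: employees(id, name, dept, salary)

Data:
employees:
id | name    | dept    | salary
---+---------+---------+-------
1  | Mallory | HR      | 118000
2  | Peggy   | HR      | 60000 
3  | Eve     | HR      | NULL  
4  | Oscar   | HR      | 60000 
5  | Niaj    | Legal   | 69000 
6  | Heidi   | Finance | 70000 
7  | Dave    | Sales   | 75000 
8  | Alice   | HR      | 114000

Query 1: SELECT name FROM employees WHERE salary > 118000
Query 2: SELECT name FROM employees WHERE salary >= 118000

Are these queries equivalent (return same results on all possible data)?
No, not equivalent

Query 1 returns: []
Query 2 returns: [('Mallory',)]

Reason: > vs >= gives different results when salary = 118000 exists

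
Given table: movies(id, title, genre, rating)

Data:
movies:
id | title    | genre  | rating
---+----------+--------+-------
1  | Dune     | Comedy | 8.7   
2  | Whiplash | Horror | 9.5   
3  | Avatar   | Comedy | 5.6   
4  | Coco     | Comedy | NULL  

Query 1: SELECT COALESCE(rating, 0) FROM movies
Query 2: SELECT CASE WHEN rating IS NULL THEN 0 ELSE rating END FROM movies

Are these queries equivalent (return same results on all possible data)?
Yes, equivalent

Both queries return: [(0,), (5.6,), (8.7,), (9.5,)]

Reason: COALESCE vs CASE for NULL handling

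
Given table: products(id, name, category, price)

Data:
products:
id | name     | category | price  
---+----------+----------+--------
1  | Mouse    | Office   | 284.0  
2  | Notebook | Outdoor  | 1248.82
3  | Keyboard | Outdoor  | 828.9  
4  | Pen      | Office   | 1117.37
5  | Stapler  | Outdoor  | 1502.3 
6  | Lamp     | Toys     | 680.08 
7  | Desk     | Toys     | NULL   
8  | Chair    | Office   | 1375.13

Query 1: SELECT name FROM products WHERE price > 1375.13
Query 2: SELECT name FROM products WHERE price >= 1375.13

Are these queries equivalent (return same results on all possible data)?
No, not equivalent

Query 1 returns: [('Stapler',)]
Query 2 returns: [('Stapler',), ('Chair',)]

Reason: > vs >= gives different results when price = 1375.13 exists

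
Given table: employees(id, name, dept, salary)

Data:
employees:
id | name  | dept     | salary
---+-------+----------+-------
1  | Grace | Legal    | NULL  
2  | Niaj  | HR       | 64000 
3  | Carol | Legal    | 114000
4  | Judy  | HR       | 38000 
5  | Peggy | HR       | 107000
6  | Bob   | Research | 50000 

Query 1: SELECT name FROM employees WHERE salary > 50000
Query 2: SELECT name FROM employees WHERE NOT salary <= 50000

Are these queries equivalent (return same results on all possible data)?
Yes, equivalent

Both queries return: [('Carol',), ('Niaj',), ('Peggy',)]

Reason: Both filter salary > 50000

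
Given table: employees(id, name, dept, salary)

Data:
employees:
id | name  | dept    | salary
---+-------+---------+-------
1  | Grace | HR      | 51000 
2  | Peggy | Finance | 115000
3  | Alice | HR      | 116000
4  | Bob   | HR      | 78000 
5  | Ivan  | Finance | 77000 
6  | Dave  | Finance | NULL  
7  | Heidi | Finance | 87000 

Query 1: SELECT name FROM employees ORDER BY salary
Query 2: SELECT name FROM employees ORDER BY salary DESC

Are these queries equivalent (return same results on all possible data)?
No, not equivalent

Query 1 returns: [('Dave',), ('Grace',), ('Ivan',), ('Bob',), ('Heidi',), ('Peggy',), ('Alice',)]
Query 2 returns: [('Alice',), ('Peggy',), ('Heidi',), ('Bob',), ('Ivan',), ('Grace',), ('Dave',)]

Reason: ASC vs DESC gives opposite ordering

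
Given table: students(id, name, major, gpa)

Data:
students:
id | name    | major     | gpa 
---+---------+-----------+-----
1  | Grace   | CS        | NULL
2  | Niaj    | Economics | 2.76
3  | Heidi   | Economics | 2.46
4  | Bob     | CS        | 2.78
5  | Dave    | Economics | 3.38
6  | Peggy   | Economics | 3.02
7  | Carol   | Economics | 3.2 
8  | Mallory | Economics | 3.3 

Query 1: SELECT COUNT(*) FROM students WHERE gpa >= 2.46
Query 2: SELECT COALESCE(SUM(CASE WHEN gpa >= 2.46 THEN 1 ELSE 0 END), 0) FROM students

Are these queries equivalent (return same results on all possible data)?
Yes, equivalent

Both queries return: [(7,)]

Reason: COUNT with WHERE vs conditional SUM (COALESCE handles empty-table NULL)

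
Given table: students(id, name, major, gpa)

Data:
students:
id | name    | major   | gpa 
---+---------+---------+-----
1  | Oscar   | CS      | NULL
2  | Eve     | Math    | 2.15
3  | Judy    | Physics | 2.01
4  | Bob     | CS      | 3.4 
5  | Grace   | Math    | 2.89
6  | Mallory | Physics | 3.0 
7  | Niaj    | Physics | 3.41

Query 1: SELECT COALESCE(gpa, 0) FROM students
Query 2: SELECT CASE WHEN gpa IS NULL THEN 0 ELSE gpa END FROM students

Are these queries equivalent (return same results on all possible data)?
Yes, equivalent

Both queries return: [(0,), (2.01,), (2.15,), (2.89,), (3.0,), (3.4,), (3.41,)]

Reason: COALESCE vs CASE for NULL handling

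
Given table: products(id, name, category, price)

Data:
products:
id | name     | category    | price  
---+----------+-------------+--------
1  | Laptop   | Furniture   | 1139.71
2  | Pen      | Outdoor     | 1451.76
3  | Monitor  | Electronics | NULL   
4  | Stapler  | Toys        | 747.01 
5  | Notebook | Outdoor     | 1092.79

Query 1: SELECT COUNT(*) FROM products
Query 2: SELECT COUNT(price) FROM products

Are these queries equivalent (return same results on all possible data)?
No, not equivalent

Query 1 returns: [(5,)]
Query 2 returns: [(4,)]

Reason: COUNT(*) includes NULLs, COUNT(column) excludes them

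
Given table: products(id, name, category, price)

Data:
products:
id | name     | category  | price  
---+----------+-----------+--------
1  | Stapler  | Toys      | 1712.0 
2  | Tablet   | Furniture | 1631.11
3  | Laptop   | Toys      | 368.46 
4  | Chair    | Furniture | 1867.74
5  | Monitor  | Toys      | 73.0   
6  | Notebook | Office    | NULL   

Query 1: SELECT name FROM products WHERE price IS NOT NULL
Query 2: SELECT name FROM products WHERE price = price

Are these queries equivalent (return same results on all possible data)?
Yes, equivalent

Both queries return: [('Chair',), ('Laptop',), ('Monitor',), ('Stapler',), ('Tablet',)]

Reason: IS NOT NULL vs self-equality (both exclude NULLs)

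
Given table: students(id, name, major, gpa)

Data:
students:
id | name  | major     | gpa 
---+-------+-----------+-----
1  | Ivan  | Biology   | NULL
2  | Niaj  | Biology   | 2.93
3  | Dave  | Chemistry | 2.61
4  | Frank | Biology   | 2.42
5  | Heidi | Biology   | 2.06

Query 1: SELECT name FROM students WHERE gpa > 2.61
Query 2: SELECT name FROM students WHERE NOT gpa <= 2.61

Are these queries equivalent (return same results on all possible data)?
Yes, equivalent

Both queries return: [('Niaj',)]

Reason: Both filter gpa > 2.61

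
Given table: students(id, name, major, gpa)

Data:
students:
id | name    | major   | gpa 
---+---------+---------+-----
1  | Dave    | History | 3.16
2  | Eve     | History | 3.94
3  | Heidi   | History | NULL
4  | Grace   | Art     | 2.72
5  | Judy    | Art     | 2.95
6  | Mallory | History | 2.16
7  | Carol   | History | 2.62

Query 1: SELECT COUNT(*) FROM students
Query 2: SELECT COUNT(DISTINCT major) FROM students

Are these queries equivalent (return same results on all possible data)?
No, not equivalent

Query 1 returns: [(7,)]
Query 2 returns: [(2,)]

Reason: COUNT(*) counts rows, COUNT(DISTINCT major) counts unique majors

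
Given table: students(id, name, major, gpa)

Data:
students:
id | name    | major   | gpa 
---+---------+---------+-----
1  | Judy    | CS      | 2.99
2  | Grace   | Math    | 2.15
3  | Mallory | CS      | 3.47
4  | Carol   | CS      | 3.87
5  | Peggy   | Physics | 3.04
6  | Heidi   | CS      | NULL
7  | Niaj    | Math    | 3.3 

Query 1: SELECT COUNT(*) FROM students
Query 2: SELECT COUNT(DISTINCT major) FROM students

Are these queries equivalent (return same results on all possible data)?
No, not equivalent

Query 1 returns: [(7,)]
Query 2 returns: [(3,)]

Reason: COUNT(*) counts rows, COUNT(DISTINCT major) counts unique majors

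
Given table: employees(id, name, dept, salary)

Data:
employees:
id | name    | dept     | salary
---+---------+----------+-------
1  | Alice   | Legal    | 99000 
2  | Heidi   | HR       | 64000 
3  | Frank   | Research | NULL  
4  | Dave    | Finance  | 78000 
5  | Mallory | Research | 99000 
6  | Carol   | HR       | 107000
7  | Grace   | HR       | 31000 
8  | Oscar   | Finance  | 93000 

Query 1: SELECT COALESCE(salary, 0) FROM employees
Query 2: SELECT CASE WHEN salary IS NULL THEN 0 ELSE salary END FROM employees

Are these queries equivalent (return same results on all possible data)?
Yes, equivalent

Both queries return: [(0,), (31000,), (64000,), (78000,), (93000,), (99000,), (99000,), (107000,)]

Reason: COALESCE vs CASE for NULL handling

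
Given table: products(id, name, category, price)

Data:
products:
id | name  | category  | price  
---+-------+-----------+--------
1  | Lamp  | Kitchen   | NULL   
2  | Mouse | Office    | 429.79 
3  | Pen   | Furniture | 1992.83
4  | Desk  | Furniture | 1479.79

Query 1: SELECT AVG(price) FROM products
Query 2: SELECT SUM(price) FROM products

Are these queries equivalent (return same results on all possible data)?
No, not equivalent

Query 1 returns: [(1300.8033333333333,)]
Query 2 returns: [(3902.41,)]

Reason: AVG vs SUM give different aggregate values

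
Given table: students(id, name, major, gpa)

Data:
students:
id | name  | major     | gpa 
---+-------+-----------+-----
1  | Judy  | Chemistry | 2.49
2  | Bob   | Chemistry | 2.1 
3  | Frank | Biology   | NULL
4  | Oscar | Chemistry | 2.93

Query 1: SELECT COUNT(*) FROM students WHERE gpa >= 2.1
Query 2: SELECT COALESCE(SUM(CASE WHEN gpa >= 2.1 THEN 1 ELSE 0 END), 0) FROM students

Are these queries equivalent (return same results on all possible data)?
Yes, equivalent

Both queries return: [(3,)]

Reason: COUNT with WHERE vs conditional SUM (COALESCE handles empty-table NULL)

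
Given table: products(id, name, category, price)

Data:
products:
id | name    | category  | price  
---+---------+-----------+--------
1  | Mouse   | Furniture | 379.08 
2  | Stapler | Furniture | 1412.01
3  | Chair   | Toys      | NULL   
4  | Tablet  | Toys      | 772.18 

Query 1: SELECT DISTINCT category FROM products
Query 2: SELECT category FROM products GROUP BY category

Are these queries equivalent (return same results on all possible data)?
Yes, equivalent

Both queries return: [('Furniture',), ('Toys',)]

Reason: Both get unique categorys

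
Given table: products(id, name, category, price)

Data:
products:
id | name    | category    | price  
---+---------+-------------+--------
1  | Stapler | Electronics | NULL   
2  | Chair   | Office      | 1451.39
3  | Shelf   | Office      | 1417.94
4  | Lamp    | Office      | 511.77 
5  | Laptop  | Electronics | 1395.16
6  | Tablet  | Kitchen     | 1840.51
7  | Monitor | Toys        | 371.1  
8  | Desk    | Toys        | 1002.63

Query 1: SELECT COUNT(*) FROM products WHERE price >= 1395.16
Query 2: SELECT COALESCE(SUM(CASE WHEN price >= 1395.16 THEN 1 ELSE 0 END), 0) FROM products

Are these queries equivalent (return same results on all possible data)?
Yes, equivalent

Both queries return: [(4,)]

Reason: COUNT with WHERE vs conditional SUM (COALESCE handles empty-table NULL)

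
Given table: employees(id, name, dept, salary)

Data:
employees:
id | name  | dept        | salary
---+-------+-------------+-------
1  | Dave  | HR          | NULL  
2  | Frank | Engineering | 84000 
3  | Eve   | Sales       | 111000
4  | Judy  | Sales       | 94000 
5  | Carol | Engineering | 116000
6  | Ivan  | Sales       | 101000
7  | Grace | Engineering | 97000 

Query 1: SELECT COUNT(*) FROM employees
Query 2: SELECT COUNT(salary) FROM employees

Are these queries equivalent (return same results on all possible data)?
No, not equivalent

Query 1 returns: [(7,)]
Query 2 returns: [(6,)]

Reason: COUNT(*) includes NULLs, COUNT(column) excludes them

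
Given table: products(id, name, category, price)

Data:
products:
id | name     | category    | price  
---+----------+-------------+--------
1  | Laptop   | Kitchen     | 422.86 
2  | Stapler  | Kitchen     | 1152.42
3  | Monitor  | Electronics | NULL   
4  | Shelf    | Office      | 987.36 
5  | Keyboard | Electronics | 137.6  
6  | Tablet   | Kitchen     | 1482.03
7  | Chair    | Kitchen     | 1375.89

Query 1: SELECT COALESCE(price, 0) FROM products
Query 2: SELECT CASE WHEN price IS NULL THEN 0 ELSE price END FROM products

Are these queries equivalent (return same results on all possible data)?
Yes, equivalent

Both queries return: [(0,), (137.6,), (422.86,), (987.36,), (1152.42,), (1375.89,), (1482.03,)]

Reason: COALESCE vs CASE for NULL handling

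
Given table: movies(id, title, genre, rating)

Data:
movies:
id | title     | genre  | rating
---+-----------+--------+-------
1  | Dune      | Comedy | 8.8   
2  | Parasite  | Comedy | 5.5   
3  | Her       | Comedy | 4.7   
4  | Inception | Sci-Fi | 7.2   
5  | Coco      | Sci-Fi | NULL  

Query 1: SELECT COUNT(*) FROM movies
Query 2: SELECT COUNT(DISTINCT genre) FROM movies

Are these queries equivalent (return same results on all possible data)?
No, not equivalent

Query 1 returns: [(5,)]
Query 2 returns: [(2,)]

Reason: COUNT(*) counts rows, COUNT(DISTINCT genre) counts unique genres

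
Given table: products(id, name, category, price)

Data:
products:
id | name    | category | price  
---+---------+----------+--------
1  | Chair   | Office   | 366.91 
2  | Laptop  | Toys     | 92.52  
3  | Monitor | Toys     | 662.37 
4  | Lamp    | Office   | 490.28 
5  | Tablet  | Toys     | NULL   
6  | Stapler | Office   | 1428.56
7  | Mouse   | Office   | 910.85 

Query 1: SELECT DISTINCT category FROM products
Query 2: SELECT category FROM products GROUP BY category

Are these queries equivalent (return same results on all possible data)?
Yes, equivalent

Both queries return: [('Office',), ('Toys',)]

Reason: Both get unique categorys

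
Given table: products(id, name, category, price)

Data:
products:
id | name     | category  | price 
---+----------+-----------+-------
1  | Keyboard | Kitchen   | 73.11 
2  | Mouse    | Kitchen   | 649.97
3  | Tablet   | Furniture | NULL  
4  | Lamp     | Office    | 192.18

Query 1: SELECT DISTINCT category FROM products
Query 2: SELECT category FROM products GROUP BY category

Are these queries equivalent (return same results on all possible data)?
Yes, equivalent

Both queries return: [('Furniture',), ('Kitchen',), ('Office',)]

Reason: Both get unique categorys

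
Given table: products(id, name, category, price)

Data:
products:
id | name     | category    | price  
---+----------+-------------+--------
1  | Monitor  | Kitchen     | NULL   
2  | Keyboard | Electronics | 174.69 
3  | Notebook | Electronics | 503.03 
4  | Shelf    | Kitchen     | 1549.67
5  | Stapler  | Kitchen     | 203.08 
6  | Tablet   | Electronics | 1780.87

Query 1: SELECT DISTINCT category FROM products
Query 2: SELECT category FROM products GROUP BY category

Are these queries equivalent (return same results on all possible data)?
Yes, equivalent

Both queries return: [('Electronics',), ('Kitchen',)]

Reason: Both get unique categorys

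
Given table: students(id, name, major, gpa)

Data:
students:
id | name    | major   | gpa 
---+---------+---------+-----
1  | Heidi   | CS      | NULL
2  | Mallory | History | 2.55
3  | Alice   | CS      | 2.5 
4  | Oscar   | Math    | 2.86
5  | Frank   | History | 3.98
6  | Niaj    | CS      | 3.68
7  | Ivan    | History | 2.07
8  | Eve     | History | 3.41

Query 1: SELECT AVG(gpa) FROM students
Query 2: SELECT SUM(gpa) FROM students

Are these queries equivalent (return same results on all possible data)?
No, not equivalent

Query 1 returns: [(3.007142857142857,)]
Query 2 returns: [(21.05,)]

Reason: AVG vs SUM give different aggregate values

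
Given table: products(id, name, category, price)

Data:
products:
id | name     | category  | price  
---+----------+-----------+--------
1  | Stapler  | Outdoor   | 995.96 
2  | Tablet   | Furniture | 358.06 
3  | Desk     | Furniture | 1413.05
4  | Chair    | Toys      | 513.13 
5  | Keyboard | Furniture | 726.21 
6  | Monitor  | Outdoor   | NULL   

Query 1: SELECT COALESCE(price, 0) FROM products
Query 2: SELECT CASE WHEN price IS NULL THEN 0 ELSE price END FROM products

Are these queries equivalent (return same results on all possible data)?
Yes, equivalent

Both queries return: [(0,), (358.06,), (513.13,), (726.21,), (995.96,), (1413.05,)]

Reason: COALESCE vs CASE for NULL handling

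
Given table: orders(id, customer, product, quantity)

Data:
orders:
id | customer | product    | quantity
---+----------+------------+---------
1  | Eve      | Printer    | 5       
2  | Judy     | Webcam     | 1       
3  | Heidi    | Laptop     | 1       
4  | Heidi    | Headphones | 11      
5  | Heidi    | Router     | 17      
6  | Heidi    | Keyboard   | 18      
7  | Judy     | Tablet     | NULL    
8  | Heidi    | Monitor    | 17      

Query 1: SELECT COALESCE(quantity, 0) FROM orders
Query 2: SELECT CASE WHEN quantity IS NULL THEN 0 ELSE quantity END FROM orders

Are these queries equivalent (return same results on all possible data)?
Yes, equivalent

Both queries return: [(0,), (1,), (1,), (5,), (11,), (17,), (17,), (18,)]

Reason: COALESCE vs CASE for NULL handling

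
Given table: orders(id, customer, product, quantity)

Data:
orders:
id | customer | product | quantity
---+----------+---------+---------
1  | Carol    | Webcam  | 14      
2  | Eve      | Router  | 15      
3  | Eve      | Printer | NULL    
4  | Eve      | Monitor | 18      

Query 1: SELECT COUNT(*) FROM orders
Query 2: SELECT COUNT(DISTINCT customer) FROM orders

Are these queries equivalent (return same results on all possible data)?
No, not equivalent

Query 1 returns: [(4,)]
Query 2 returns: [(2,)]

Reason: COUNT(*) counts rows, COUNT(DISTINCT customer) counts unique customers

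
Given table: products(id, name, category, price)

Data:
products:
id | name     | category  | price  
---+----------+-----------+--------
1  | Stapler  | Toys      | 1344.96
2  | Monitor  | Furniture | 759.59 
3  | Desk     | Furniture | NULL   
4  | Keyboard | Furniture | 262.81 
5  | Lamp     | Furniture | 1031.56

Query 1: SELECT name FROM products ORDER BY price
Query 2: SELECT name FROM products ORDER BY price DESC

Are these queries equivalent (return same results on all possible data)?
No, not equivalent

Query 1 returns: [('Desk',), ('Keyboard',), ('Monitor',), ('Lamp',), ('Stapler',)]
Query 2 returns: [('Stapler',), ('Lamp',), ('Monitor',), ('Keyboard',), ('Desk',)]

Reason: ASC vs DESC gives opposite ordering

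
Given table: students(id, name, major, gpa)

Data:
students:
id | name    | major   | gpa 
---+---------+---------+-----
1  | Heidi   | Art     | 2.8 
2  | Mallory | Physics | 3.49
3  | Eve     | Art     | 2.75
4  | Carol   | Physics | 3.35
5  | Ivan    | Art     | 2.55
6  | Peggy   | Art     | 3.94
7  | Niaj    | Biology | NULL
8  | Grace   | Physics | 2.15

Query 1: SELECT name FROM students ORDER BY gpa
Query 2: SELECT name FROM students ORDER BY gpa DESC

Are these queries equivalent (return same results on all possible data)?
No, not equivalent

Query 1 returns: [('Niaj',), ('Grace',), ('Ivan',), ('Eve',), ('Heidi',), ('Carol',), ('Mallory',), ('Peggy',)]
Query 2 returns: [('Peggy',), ('Mallory',), ('Carol',), ('Heidi',), ('Eve',), ('Ivan',), ('Grace',), ('Niaj',)]

Reason: ASC vs DESC gives opposite ordering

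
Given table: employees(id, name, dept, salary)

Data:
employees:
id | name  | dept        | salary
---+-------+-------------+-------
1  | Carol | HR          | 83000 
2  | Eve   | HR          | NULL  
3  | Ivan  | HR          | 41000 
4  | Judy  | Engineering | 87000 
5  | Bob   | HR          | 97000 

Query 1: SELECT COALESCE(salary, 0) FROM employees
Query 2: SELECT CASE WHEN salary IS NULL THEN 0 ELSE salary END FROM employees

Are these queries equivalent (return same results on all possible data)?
Yes, equivalent

Both queries return: [(0,), (41000,), (83000,), (87000,), (97000,)]

Reason: COALESCE vs CASE for NULL handling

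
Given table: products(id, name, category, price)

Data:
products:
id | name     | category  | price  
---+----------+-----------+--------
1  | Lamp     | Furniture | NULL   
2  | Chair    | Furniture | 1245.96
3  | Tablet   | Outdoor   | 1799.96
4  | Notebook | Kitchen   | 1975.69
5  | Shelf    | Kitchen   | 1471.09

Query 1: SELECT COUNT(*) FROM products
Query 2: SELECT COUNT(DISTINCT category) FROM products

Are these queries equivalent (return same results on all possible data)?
No, not equivalent

Query 1 returns: [(5,)]
Query 2 returns: [(3,)]

Reason: COUNT(*) counts rows, COUNT(DISTINCT category) counts unique categorys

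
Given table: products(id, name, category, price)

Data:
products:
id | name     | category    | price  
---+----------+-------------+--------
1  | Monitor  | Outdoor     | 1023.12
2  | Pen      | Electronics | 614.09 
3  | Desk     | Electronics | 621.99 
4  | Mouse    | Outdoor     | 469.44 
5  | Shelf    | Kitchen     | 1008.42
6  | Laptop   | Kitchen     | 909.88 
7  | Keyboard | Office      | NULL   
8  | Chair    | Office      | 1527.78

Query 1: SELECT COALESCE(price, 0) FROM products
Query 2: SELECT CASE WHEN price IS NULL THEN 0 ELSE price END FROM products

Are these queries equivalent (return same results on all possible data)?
Yes, equivalent

Both queries return: [(0,), (469.44,), (614.09,), (621.99,), (909.88,), (1008.42,), (1023.12,), (1527.78,)]

Reason: COALESCE vs CASE for NULL handling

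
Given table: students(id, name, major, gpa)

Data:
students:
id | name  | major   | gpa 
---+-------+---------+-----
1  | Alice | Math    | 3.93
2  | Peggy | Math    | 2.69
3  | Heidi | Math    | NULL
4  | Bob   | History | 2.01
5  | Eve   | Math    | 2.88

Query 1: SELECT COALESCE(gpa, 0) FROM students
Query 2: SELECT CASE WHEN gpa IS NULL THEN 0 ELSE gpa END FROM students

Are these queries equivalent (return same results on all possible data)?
Yes, equivalent

Both queries return: [(0,), (2.01,), (2.69,), (2.88,), (3.93,)]

Reason: COALESCE vs CASE for NULL handling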